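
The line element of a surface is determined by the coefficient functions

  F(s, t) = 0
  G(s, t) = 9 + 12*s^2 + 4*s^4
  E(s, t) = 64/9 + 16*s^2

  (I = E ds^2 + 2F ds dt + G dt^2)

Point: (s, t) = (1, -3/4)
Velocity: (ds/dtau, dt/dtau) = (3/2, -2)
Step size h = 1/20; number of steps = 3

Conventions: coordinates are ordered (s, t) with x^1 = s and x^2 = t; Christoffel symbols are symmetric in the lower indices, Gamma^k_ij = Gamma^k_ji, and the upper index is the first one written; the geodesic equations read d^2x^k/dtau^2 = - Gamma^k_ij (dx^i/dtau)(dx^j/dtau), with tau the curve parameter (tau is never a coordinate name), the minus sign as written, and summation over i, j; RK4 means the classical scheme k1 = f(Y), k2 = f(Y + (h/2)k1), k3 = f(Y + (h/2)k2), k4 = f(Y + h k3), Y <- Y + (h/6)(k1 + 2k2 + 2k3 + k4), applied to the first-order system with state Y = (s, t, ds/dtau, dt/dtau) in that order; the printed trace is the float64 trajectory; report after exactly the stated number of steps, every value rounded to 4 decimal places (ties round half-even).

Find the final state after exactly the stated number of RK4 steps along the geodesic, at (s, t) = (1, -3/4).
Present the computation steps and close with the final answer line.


f(Y) = (ds/dtau, dt/dtau, -Gamma^s_ij Y'^i Y'^j, -Gamma^t_ij Y'^i Y'^j) with the Gammas evaluated at the stage position; h = 0.050000; intermediate values shown to 6 dp
step 0: s = 1.0000, t = -0.7500, ds/dtau = 1.5000, dt/dtau = -2.0000
step 1:
  k1: at (s, t) = (1.000000, -0.750000), (ds/dtau, dt/dtau) = (1.500000, -2.000000); Gamma_sss = 0.692308, Gamma_sst = 0.000000, Gamma_stt = -0.865385, Gamma_tss = 0.000000, Gamma_tst = 0.800000, Gamma_ttt = 0.000000; k1 = (1.500000, -2.000000, 1.903846, 4.800000)
  k2: at (s, t) = (1.037500, -0.800000), (ds/dtau, dt/dtau) = (1.547596, -1.880000); Gamma_sss = 0.682184, Gamma_sst = 0.000000, Gamma_stt = -0.878792, Gamma_tss = 0.000000, Gamma_tst = 0.805385, Gamma_ttt = 0.000000; k2 = (1.547596, -1.880000, 1.472133, 4.686507)
  k3: at (s, t) = (1.038690, -0.797000), (ds/dtau, dt/dtau) = (1.536803, -1.882837); Gamma_sss = 0.681859, Gamma_sst = 0.000000, Gamma_stt = -0.879215, Gamma_tss = 0.000000, Gamma_tst = 0.805537, Gamma_ttt = 0.000000; k3 = (1.536803, -1.882837, 1.506494, 4.661722)
  k4: at (s, t) = (1.076840, -0.844142), (ds/dtau, dt/dtau) = (1.575325, -1.766914); Gamma_sss = 0.671335, Gamma_sst = 0.000000, Gamma_stt = -0.892736, Gamma_tss = 0.000000, Gamma_tst = 0.809781, Gamma_ttt = 0.000000; k4 = (1.575325, -1.766914, 1.121091, 4.507989)
  Y <- Y + (h/6)(k1 + 2k2 + 2k3 + k4): s = 1.0770, t = -0.8441, ds/dtau = 1.5749, dt/dtau = -1.7666
step 2:
  k1: at (s, t) = (1.077034, -0.844105), (ds/dtau, dt/dtau) = (1.574852, -1.766630); Gamma_sss = 0.671281, Gamma_sst = 0.000000, Gamma_stt = -0.892804, Gamma_tss = 0.000000, Gamma_tst = 0.809799, Gamma_ttt = 0.000000; k1 = (1.574852, -1.766630, 1.121542, 4.506014)
  k2: at (s, t) = (1.116406, -0.888271), (ds/dtau, dt/dtau) = (1.602890, -1.653979); Gamma_sss = 0.660280, Gamma_sst = 0.000000, Gamma_stt = -0.906684, Gamma_tss = 0.000000, Gamma_tst = 0.813007, Gamma_ttt = 0.000000; k2 = (1.602890, -1.653979, 0.783938, 4.310802)
  k3: at (s, t) = (1.117107, -0.885454), (ds/dtau, dt/dtau) = (1.594450, -1.658860); Gamma_sss = 0.660084, Gamma_sst = 0.000000, Gamma_stt = -0.906931, Gamma_tss = 0.000000, Gamma_tst = 0.813054, Gamma_ttt = 0.000000; k3 = (1.594450, -1.658860, 0.817594, 4.301005)
  k4: at (s, t) = (1.156757, -0.927048), (ds/dtau, dt/dtau) = (1.615731, -1.551579); Gamma_sss = 0.648941, Gamma_sst = 0.000000, Gamma_stt = -0.920875, Gamma_tss = 0.000000, Gamma_tst = 0.815167, Gamma_ttt = 0.000000; k4 = (1.615731, -1.551579, 0.522796, 4.087141)
  Y <- Y + (h/6)(k1 + 2k2 + 2k3 + k4): s = 1.1569, t = -0.9270, ds/dtau = 1.6152, dt/dtau = -1.5515
step 3:
  k1: at (s, t) = (1.156912, -0.926971), (ds/dtau, dt/dtau) = (1.615247, -1.551490); Gamma_sss = 0.648897, Gamma_sst = 0.000000, Gamma_stt = -0.920929, Gamma_tss = 0.000000, Gamma_tst = 0.815173, Gamma_ttt = 0.000000; k1 = (1.615247, -1.551490, 0.523801, 4.085710)
  k2: at (s, t) = (1.197293, -0.965758), (ds/dtau, dt/dtau) = (1.628342, -1.449347); Gamma_sss = 0.637552, Gamma_sst = 0.000000, Gamma_stt = -0.935132, Gamma_tss = 0.000000, Gamma_tst = 0.816287, Gamma_ttt = 0.000000; k2 = (1.628342, -1.449347, 0.273879, 3.852926)
  k3: at (s, t) = (1.197620, -0.963204), (ds/dtau, dt/dtau) = (1.622094, -1.455167); Gamma_sss = 0.637460, Gamma_sst = 0.000000, Gamma_stt = -0.935247, Gamma_tss = 0.000000, Gamma_tst = 0.816292, Gamma_ttt = 0.000000; k3 = (1.622094, -1.455167, 0.303119, 3.853578)
  k4: at (s, t) = (1.238016, -0.999729), (ds/dtau, dt/dtau) = (1.630403, -1.358811); Gamma_sss = 0.626169, Gamma_sst = 0.000000, Gamma_stt = -0.949486, Gamma_tss = 0.000000, Gamma_tst = 0.816449, Gamma_ttt = 0.000000; k4 = (1.630403, -1.358811, 0.088610, 3.617538)
  Y <- Y + (h/6)(k1 + 2k2 + 2k3 + k4): s = 1.2381, t = -0.9996, ds/dtau = 1.6300, dt/dtau = -1.3589

Answer: s = 1.2381, t = -0.9996, ds/dtau = 1.6300, dt/dtau = -1.3589


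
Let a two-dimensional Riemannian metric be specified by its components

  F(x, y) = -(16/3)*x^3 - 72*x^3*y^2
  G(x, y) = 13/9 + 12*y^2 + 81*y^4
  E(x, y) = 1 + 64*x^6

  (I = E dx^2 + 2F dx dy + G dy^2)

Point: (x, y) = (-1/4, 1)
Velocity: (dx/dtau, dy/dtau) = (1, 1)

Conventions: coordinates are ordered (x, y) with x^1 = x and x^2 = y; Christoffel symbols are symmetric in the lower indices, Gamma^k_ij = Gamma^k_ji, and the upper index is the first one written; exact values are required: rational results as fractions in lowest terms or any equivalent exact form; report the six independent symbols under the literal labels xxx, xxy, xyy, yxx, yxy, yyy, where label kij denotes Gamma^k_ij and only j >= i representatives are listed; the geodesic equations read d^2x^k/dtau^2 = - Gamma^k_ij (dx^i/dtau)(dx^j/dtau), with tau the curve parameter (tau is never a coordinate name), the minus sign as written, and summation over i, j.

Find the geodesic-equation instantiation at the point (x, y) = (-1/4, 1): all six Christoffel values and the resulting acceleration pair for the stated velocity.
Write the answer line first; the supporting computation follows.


Answer: Gamma_xxx = -108/54409, Gamma_xxy = 0, Gamma_xyy = 1296/54409, Gamma_yxx = -8352/54409, Gamma_yxy = 0, Gamma_yyy = 100224/54409; accelerations (d^2x/dtau^2, d^2y/dtau^2) = (-1188/54409, -91872/54409)

E = 65/64, F = 29/24, G = 850/9 at the point
E_x = -3/8, E_y = 0, F_x = -29/2, F_y = 9/4, G_x = 0, G_y = 348
EG - F^2 = 54409/576;  g^inv = (576/54409) * [[850/9, -29/24], [-29/24, 65/64]]
first-kind symbols [ij,l] = (1/2)(d_i g_jl + d_j g_il - d_l g_ij): [xx,x] = E_x/2 = -3/16, [xx,y] = F_x - E_y/2 = -29/2, [xy,x] = E_y/2 = 0, [xy,y] = G_x/2 = 0, [yy,x] = F_y - G_x/2 = 9/4, [yy,y] = G_y/2 = 174
Gamma^x_ij = (G*[ij,x] - F*[ij,y])/(EG - F^2), Gamma^y_ij = (E*[ij,y] - F*[ij,x])/(EG - F^2)
Gamma_xxx = -108/54409, Gamma_xxy = 0, Gamma_xyy = 1296/54409, Gamma_yxx = -8352/54409, Gamma_yxy = 0, Gamma_yyy = 100224/54409
d^2x/dtau^2 = -(Gamma_xxx*(1)^2 + 2*Gamma_xxy*(1)*(1) + Gamma_xyy*(1)^2) = -1188/54409
d^2y/dtau^2 = -(Gamma_yxx*(1)^2 + 2*Gamma_yxy*(1)*(1) + Gamma_yyy*(1)^2) = -91872/54409


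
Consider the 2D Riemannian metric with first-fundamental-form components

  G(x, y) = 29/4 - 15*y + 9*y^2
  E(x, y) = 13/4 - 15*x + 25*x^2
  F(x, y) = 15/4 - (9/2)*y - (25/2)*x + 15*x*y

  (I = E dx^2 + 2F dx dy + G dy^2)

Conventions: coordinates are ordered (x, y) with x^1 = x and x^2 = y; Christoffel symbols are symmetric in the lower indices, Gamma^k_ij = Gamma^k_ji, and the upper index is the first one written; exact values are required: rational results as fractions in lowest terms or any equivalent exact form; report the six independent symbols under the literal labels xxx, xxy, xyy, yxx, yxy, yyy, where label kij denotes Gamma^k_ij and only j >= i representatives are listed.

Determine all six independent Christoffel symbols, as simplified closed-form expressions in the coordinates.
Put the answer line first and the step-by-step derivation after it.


Answer: Gamma_xxx = (50*x - 15)/(50*x^2 - 30*x + 18*y^2 - 30*y + 19), Gamma_xxy = 0, Gamma_xyy = (30*x - 9)/(50*x^2 - 30*x + 18*y^2 - 30*y + 19), Gamma_yxx = (30*y - 25)/(50*x^2 - 30*x + 18*y^2 - 30*y + 19), Gamma_yxy = 0, Gamma_yyy = (18*y - 15)/(50*x^2 - 30*x + 18*y^2 - 30*y + 19)

E = 13/4 - 15*x + 25*x^2; F = 15/4 - (9/2)*y - (25/2)*x + 15*x*y; G = 29/4 - 15*y + 9*y^2
Gamma^k_ij = (1/2) g^{kl} (d_i g_jl + d_j g_il - d_l g_ij), with g^inv = (1/(EG-F^2)) [[G, -F], [-F, E]]
first partials: E_x = -15 + 50*x, E_y = 0, F_x = -25/2 + 15*y, F_y = -9/2 + 15*x, G_x = 0, G_y = -15 + 18*y
D = EG - F^2 = 19/2 - 15*y - 15*x + 9*y^2 + 25*x^2
expanded: Gamma^x_xx = (G E_x - 2F F_x + F E_y)/(2D), Gamma^x_xy = (G E_y - F G_x)/(2D), Gamma^x_yy = (2G F_y - G G_x - F G_y)/(2D), Gamma^y_xx = (2E F_x - E E_y - F E_x)/(2D), Gamma^y_xy = (E G_x - F E_y)/(2D), Gamma^y_yy = (E G_y - 2F F_y + F G_x)/(2D); substitute and cancel common factors


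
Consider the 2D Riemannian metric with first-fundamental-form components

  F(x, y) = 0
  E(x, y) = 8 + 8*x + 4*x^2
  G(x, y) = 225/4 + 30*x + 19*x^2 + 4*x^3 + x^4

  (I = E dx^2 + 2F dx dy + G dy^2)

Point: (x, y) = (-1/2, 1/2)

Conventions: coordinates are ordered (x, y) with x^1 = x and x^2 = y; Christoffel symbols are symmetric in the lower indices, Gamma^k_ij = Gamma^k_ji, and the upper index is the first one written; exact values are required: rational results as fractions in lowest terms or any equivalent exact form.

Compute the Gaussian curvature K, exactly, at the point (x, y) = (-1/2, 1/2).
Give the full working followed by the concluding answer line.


E = 5, F = 0, G = 729/16, EG - F^2 = 3645/16 at the point
E_x = 4, E_y = 0, F_x = 0, F_y = 0, G_x = 27/2, G_y = 0
E_yy = 0, F_xy = 0, G_xx = 29
Compute both Brioschi determinants and normalise by (EG - F^2)^2.
M1 = [[-E_yy/2 + F_xy - G_xx/2, E_x/2, F_x - E_y/2], [F_y - G_x/2, E, F], [G_y/2, F, G]] = [[-29/2, 2, 0], [-27/4, 5, 0], [0, 0, 729/16]]; det M1 = -43011/16
M2 = [[0, E_y/2, G_x/2], [E_y/2, E, F], [G_x/2, F, G]] = [[0, 0, 27/4], [0, 5, 0], [27/4, 0, 729/16]]; det M2 = -3645/16
det M1 - det M2 = -19683/8; K = -19683/8 / (3645/16)^2 = -32/675

Answer: K = -32/675


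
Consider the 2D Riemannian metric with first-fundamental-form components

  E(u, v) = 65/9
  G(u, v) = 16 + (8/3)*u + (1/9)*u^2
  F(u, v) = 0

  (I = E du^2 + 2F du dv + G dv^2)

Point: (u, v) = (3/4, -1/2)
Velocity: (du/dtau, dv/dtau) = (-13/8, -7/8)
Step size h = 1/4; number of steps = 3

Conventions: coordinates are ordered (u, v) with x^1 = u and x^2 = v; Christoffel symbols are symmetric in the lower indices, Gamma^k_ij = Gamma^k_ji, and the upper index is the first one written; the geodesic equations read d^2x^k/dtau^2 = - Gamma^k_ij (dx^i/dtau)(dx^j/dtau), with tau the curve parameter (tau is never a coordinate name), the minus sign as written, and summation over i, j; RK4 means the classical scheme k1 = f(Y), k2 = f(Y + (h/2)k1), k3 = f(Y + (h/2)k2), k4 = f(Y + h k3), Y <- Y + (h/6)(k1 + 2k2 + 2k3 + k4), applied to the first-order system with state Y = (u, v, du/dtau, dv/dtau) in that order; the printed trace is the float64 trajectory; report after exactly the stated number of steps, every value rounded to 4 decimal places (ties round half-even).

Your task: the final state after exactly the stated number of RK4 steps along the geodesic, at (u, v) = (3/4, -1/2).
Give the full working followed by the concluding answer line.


f(Y) = (du/dtau, dv/dtau, -Gamma^u_ij Y'^i Y'^j, -Gamma^v_ij Y'^i Y'^j) with the Gammas evaluated at the stage position; h = 0.250000; intermediate values shown to 6 dp
step 0: u = 0.7500, v = -0.5000, du/dtau = -1.6250, dv/dtau = -0.8750
step 1:
  k1: at (u, v) = (0.750000, -0.500000), (du/dtau, dv/dtau) = (-1.625000, -0.875000); Gamma_uuu = 0.000000, Gamma_uuv = 0.000000, Gamma_uvv = -0.196154, Gamma_vuu = 0.000000, Gamma_vuv = 0.078431, Gamma_vvv = 0.000000; k1 = (-1.625000, -0.875000, 0.150180, -0.223039)
  k2: at (u, v) = (0.546875, -0.609375), (du/dtau, dv/dtau) = (-1.606227, -0.902880); Gamma_uuu = 0.000000, Gamma_uuv = 0.000000, Gamma_uvv = -0.193029, Gamma_vuu = 0.000000, Gamma_vuv = 0.079701, Gamma_vvv = 0.000000; k2 = (-1.606227, -0.902880, 0.157356, -0.231170)
  k3: at (u, v) = (0.549222, -0.612860), (du/dtau, dv/dtau) = (-1.605331, -0.903896); Gamma_uuu = 0.000000, Gamma_uuv = 0.000000, Gamma_uvv = -0.193065, Gamma_vuu = 0.000000, Gamma_vuv = 0.079686, Gamma_vvv = 0.000000; k3 = (-1.605331, -0.903896, 0.157740, -0.231258)
  k4: at (u, v) = (0.348667, -0.725974), (du/dtau, dv/dtau) = (-1.585565, -0.932814); Gamma_uuu = 0.000000, Gamma_uuv = 0.000000, Gamma_uvv = -0.189979, Gamma_vuu = 0.000000, Gamma_vuv = 0.080980, Gamma_vvv = 0.000000; k4 = (-1.585565, -0.932814, 0.165309, -0.239546)
  Y <- Y + (h/6)(k1 + 2k2 + 2k3 + k4): u = 0.3486, v = -0.7259, du/dtau = -1.5856, dv/dtau = -0.9328
step 2:
  k1: at (u, v) = (0.348597, -0.725890), (du/dtau, dv/dtau) = (-1.585597, -0.932810); Gamma_uuu = 0.000000, Gamma_uuv = 0.000000, Gamma_uvv = -0.189978, Gamma_vuu = 0.000000, Gamma_vuv = 0.080981, Gamma_vvv = 0.000000; k1 = (-1.585597, -0.932810, 0.165307, -0.239551)
  k2: at (u, v) = (0.150397, -0.842492), (du/dtau, dv/dtau) = (-1.564933, -0.962754); Gamma_uuu = 0.000000, Gamma_uuv = 0.000000, Gamma_uvv = -0.186929, Gamma_vuu = 0.000000, Gamma_vuv = 0.082302, Gamma_vvv = 0.000000; k2 = (-1.564933, -0.962754, 0.173264, -0.247999)
  k3: at (u, v) = (0.152980, -0.846235), (du/dtau, dv/dtau) = (-1.563939, -0.963810); Gamma_uuu = 0.000000, Gamma_uuv = 0.000000, Gamma_uvv = -0.186969, Gamma_vuu = 0.000000, Gamma_vuv = 0.082284, Gamma_vvv = 0.000000; k3 = (-1.563939, -0.963810, 0.173681, -0.248061)
  k4: at (u, v) = (-0.042388, -0.966843), (du/dtau, dv/dtau) = (-1.542176, -0.994825); Gamma_uuu = 0.000000, Gamma_uuv = 0.000000, Gamma_uvv = -0.183963, Gamma_vuu = 0.000000, Gamma_vuv = 0.083629, Gamma_vvv = 0.000000; k4 = (-1.542176, -0.994825, 0.182064, -0.256606)
  Y <- Y + (h/6)(k1 + 2k2 + 2k3 + k4): u = -0.0425, v = -0.9668, du/dtau = -1.5422, dv/dtau = -0.9948
step 3:
  k1: at (u, v) = (-0.042467, -0.966755), (du/dtau, dv/dtau) = (-1.542211, -0.994822); Gamma_uuu = 0.000000, Gamma_uuv = 0.000000, Gamma_uvv = -0.183962, Gamma_vuu = 0.000000, Gamma_vuv = 0.083629, Gamma_vvv = 0.000000; k1 = (-1.542211, -0.994822, 0.182062, -0.256612)
  k2: at (u, v) = (-0.235243, -1.091108), (du/dtau, dv/dtau) = (-1.519453, -1.026898); Gamma_uuu = 0.000000, Gamma_uuv = 0.000000, Gamma_uvv = -0.180996, Gamma_vuu = 0.000000, Gamma_vuv = 0.085000, Gamma_vvv = 0.000000; k2 = (-1.519453, -1.026898, 0.190864, -0.265254)
  k3: at (u, v) = (-0.232398, -1.095118), (du/dtau, dv/dtau) = (-1.518353, -1.027978); Gamma_uuu = 0.000000, Gamma_uuv = 0.000000, Gamma_uvv = -0.181040, Gamma_vuu = 0.000000, Gamma_vuv = 0.084979, Gamma_vvv = 0.000000; k3 = (-1.518353, -1.027978, 0.191312, -0.265276)
  k4: at (u, v) = (-0.422055, -1.223750), (du/dtau, dv/dtau) = (-1.494383, -1.061141); Gamma_uuu = 0.000000, Gamma_uuv = 0.000000, Gamma_uvv = -0.178122, Gamma_vuu = 0.000000, Gamma_vuv = 0.086371, Gamma_vvv = 0.000000; k4 = (-1.494383, -1.061141, 0.200569, -0.273926)
  Y <- Y + (h/6)(k1 + 2k2 + 2k3 + k4): u = -0.4221, v = -1.2237, du/dtau = -1.4944, dv/dtau = -1.0611

Answer: u = -0.4221, v = -1.2237, du/dtau = -1.4944, dv/dtau = -1.0611


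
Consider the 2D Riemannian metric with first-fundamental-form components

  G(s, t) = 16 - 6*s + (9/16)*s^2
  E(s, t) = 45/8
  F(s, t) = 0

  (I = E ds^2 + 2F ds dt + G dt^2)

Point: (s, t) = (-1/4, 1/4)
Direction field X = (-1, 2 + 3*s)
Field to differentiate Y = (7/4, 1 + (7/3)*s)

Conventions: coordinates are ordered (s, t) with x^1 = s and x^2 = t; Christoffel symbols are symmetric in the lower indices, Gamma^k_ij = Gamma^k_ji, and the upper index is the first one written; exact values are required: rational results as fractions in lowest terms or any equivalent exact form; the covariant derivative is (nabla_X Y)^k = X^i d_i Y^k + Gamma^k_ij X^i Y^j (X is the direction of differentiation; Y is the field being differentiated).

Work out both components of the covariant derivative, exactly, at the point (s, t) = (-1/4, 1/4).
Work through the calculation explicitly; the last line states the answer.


E = 45/8, F = 0, G = 4489/256 at the point
E_s = 0, E_t = 0, F_s = 0, F_t = 0, G_s = -201/32, G_t = 0
EG - F^2 = 202005/2048;  g^inv = (2048/202005) * [[4489/256, 0], [0, 45/8]]
first-kind symbols [ij,l] = (1/2)(d_i g_jl + d_j g_il - d_l g_ij): [ss,s] = E_s/2 = 0, [ss,t] = F_s - E_t/2 = 0, [st,s] = E_t/2 = 0, [st,t] = G_s/2 = -201/64, [tt,s] = F_t - G_s/2 = 201/64, [tt,t] = G_t/2 = 0
Gamma^s_ij = (G*[ij,s] - F*[ij,t])/(EG - F^2), Gamma^t_ij = (E*[ij,t] - F*[ij,s])/(EG - F^2)
Gamma_sss = 0, Gamma_sst = 0, Gamma_stt = 67/120, Gamma_tss = 0, Gamma_tst = -12/67, Gamma_ttt = 0
X = (-1, 5/4), Y = (7/4, 5/12) at the point

Answer: (nabla_X Y)^s = 335/1152, (nabla_X Y)^t = -2131/804


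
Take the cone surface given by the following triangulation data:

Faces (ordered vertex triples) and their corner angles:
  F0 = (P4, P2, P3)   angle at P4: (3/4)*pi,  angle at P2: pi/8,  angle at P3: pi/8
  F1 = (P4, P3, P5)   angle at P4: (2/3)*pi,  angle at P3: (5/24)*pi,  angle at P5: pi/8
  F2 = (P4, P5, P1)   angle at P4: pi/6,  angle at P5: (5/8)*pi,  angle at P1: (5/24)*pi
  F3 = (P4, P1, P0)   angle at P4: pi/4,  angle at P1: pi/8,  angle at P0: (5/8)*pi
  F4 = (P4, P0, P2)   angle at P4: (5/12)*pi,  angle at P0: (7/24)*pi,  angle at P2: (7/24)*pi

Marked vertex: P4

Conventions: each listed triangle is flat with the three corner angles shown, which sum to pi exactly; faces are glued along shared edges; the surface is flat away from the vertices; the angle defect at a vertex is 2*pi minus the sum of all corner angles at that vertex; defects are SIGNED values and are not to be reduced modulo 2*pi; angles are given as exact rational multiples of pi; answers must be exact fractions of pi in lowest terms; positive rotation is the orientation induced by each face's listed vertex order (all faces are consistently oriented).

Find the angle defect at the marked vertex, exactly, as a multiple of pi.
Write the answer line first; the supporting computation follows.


Answer: defect(P4) = -pi/4

Sum of corner angles at P4: (9/4)*pi
defect = 2*pi - (9/4)*pi


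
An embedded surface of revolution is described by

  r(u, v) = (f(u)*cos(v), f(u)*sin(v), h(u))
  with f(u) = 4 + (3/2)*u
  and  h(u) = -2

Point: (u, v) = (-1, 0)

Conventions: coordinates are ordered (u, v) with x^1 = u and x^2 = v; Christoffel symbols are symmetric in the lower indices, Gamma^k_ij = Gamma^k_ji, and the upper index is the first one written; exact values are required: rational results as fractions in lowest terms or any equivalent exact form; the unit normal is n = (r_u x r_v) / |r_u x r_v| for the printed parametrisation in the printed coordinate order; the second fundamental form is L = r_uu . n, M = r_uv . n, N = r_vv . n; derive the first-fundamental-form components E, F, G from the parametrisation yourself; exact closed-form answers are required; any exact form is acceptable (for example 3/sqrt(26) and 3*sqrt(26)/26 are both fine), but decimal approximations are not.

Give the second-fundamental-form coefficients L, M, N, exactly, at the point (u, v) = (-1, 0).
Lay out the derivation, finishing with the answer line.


f = 5/2, f' = 3/2, f'' = 0, h' = 0, h'' = 0
E = 9/4, F = 0, G = 25/4; answer radicand W^2 = 9/4
unnormalised second-form numerators: l = 0, m = 0, n = 0; L = l/sqrt(9/4), and similarly M = m/sqrt(W^2), N = n/sqrt(W^2)

Answer: L = 0, M = 0, N = 0


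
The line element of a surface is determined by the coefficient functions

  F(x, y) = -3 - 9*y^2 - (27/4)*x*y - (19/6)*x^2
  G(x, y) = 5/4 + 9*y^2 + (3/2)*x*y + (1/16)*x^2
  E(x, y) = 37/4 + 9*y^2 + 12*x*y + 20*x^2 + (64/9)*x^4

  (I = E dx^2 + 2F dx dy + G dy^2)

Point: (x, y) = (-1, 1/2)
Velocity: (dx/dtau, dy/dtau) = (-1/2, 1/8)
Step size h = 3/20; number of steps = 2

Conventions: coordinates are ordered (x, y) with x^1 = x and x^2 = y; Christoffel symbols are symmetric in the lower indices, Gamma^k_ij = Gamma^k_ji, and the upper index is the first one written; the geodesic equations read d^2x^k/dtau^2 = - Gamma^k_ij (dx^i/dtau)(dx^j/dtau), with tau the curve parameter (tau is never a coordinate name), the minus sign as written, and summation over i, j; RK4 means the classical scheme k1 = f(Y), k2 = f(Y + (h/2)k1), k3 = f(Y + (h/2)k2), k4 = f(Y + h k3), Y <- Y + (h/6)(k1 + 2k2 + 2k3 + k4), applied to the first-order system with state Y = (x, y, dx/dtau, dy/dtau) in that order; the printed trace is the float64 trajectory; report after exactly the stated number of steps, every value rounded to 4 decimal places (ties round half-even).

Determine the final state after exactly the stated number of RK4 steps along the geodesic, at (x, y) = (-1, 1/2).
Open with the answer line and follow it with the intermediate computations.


Answer: x = -1.1404, y = 0.5373, dx/dtau = -0.4389, dy/dtau = 0.1205

f(Y) = (dx/dtau, dy/dtau, -Gamma^x_ij Y'^i Y'^j, -Gamma^y_ij Y'^i Y'^j) with the Gammas evaluated at the stage position; h = 0.150000; intermediate values shown to 6 dp
step 0: x = -1.0000, y = 0.5000, dx/dtau = -0.5000, dy/dtau = 0.1250
step 1:
  k1: at (x, y) = (-1.000000, 0.500000), (dx/dtau, dy/dtau) = (-0.500000, 0.125000); Gamma_xxx = -0.985441, Gamma_xxy = -0.039868, Gamma_xyy = 0.176458, Gamma_yxx = -0.181309, Gamma_yxy = 0.039645, Gamma_yyy = 1.649650; k1 = (-0.500000, 0.125000, 0.238620, 0.024507)
  k2: at (x, y) = (-1.037500, 0.509375), (dx/dtau, dy/dtau) = (-0.482104, 0.126838); Gamma_xxx = -0.972546, Gamma_xxy = -0.041593, Gamma_xyy = 0.171882, Gamma_yxx = -0.091363, Gamma_yxy = 0.035625, Gamma_yyy = 1.642117; k2 = (-0.482104, 0.126838, 0.218191, -0.000826)
  k3: at (x, y) = (-1.036158, 0.509513), (dx/dtau, dy/dtau) = (-0.483636, 0.124938); Gamma_xxx = -0.973526, Gamma_xxy = -0.041362, Gamma_xyy = 0.171671, Gamma_yxx = -0.098293, Gamma_yxy = 0.036141, Gamma_yyy = 1.641197; k3 = (-0.483636, 0.124938, 0.220033, 0.001740)
  k4: at (x, y) = (-1.072545, 0.518741), (dx/dtau, dy/dtau) = (-0.466995, 0.125261); Gamma_xxx = -0.961467, Gamma_xxy = -0.042524, Gamma_xyy = 0.167092, Gamma_yxx = -0.016027, Gamma_yxy = 0.033087, Gamma_yyy = 1.633240; k4 = (-0.466995, 0.125261, 0.202084, -0.018260)
  Y <- Y + (h/6)(k1 + 2k2 + 2k3 + k4): x = -1.0725, y = 0.5188, dx/dtau = -0.4671, dy/dtau = 0.1252
step 2:
  k1: at (x, y) = (-1.072462, 0.518845), (dx/dtau, dy/dtau) = (-0.467071, 0.125202); Gamma_xxx = -0.961629, Gamma_xxy = -0.042478, Gamma_xyy = 0.167009, Gamma_yxx = -0.017220, Gamma_yxy = 0.033191, Gamma_yyy = 1.632946; k1 = (-0.467071, 0.125202, 0.202199, -0.017959)
  k2: at (x, y) = (-1.107492, 0.528235), (dx/dtau, dy/dtau) = (-0.451906, 0.123855); Gamma_xxx = -0.950814, Gamma_xxy = -0.043049, Gamma_xyy = 0.162228, Gamma_yxx = 0.054310, Gamma_yxy = 0.031243, Gamma_yyy = 1.623775; k2 = (-0.451906, 0.123855, 0.186867, -0.032503)
  k3: at (x, y) = (-1.106355, 0.528134), (dx/dtau, dy/dtau) = (-0.453056, 0.122764); Gamma_xxx = -0.951371, Gamma_xxy = -0.042970, Gamma_xyy = 0.162239, Gamma_yxx = 0.050410, Gamma_yxy = 0.031448, Gamma_yyy = 1.623577; k3 = (-0.453056, 0.122764, 0.188053, -0.031318)
  k4: at (x, y) = (-1.140420, 0.537260), (dx/dtau, dy/dtau) = (-0.438863, 0.120504); Gamma_xxx = -0.941036, Gamma_xxy = -0.043254, Gamma_xyy = 0.157642, Gamma_yxx = 0.116894, Gamma_yxy = 0.029996, Gamma_yyy = 1.614500; k4 = (-0.438863, 0.120504, 0.174380, -0.042786)
  Y <- Y + (h/6)(k1 + 2k2 + 2k3 + k4): x = -1.1404, y = 0.5373, dx/dtau = -0.4389, dy/dtau = 0.1205


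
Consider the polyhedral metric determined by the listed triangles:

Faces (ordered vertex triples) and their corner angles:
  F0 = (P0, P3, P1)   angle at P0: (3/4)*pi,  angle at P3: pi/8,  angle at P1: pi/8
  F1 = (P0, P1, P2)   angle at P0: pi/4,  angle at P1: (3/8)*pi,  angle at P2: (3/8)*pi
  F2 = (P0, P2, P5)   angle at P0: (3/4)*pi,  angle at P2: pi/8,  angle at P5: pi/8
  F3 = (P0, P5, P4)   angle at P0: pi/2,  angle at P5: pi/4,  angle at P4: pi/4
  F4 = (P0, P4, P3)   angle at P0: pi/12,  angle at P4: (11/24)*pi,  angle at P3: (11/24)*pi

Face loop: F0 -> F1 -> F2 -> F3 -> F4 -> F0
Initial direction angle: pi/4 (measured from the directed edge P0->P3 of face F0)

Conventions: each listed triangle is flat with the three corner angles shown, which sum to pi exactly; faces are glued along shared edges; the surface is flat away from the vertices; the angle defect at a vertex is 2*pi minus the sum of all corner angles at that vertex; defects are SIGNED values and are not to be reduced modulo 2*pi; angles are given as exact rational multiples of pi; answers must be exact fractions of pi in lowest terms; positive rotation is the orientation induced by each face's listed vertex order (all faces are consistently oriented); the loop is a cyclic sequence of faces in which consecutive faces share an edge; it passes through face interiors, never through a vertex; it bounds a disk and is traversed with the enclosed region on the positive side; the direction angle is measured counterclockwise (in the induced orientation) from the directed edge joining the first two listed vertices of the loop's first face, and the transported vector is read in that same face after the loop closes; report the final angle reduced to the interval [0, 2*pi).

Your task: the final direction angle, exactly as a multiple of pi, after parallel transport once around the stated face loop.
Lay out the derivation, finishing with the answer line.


enclosed vertex P0: corner angles sum to (7/3)*pi, defect = 2*pi - (7/3)*pi = -pi/3
holonomy = initial angle + sum of enclosed defects (mod 2*pi), positive in the induced orientation
final angle = pi/4 - pi/3 = (23/12)*pi (mod 2*pi)

Answer: final direction angle = (23/12)*pi


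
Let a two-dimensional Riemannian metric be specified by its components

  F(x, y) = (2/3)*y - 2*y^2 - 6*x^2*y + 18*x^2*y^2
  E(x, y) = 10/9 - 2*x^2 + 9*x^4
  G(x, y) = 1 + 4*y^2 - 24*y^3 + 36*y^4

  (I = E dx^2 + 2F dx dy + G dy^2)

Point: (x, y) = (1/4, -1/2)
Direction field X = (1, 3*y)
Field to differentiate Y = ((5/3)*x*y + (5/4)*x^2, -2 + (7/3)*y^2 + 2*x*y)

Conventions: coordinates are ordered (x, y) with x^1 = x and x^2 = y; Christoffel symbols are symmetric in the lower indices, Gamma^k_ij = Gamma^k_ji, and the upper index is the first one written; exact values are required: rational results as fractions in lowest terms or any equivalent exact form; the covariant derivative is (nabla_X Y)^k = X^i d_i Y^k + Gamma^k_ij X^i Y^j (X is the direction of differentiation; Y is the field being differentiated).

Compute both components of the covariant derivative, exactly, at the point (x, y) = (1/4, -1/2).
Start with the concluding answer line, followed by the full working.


Answer: (nabla_X Y)^x = -15655/36552, (nabla_X Y)^y = -31639/6092

E = 2353/2304, F = -35/96, G = 29/4 at the point
E_x = -7/16, E_y = 0, F_x = 15/4, F_y = 7/6, G_x = 0, G_y = -40
EG - F^2 = 16753/2304;  g^inv = (2304/16753) * [[29/4, 35/96], [35/96, 2353/2304]]
first-kind symbols [ij,l] = (1/2)(d_i g_jl + d_j g_il - d_l g_ij): [xx,x] = E_x/2 = -7/32, [xx,y] = F_x - E_y/2 = 15/4, [xy,x] = E_y/2 = 0, [xy,y] = G_x/2 = 0, [yy,x] = F_y - G_x/2 = 7/6, [yy,y] = G_y/2 = -20
Gamma^x_ij = (G*[ij,x] - F*[ij,y])/(EG - F^2), Gamma^y_ij = (E*[ij,y] - F*[ij,x])/(EG - F^2)
Gamma_xxx = -504/16753, Gamma_xxy = 0, Gamma_xyy = 2688/16753, Gamma_yxx = 8640/16753, Gamma_yxy = 0, Gamma_yyy = -46080/16753
X = (1, -3/2), Y = (-25/192, -5/3) at the point


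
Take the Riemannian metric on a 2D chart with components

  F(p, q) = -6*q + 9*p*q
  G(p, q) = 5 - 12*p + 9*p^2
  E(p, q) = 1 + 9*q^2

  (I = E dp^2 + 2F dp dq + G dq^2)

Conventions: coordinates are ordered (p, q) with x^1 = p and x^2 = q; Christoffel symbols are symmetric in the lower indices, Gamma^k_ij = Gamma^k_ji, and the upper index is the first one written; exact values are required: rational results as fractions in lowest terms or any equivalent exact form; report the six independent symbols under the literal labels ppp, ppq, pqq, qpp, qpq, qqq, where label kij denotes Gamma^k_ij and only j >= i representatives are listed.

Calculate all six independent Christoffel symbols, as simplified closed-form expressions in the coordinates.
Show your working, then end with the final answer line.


E = 1 + 9*q^2; F = -6*q + 9*p*q; G = 5 - 12*p + 9*p^2
Gamma^k_ij = (1/2) g^{kl} (d_i g_jl + d_j g_il - d_l g_ij), with g^inv = (1/(EG-F^2)) [[G, -F], [-F, E]]
first partials: E_p = 0, E_q = 18*q, F_p = 9*q, F_q = -6 + 9*p, G_p = -12 + 18*p, G_q = 0
D = EG - F^2 = 5 - 12*p + 9*q^2 + 9*p^2
expanded: Gamma^p_pp = (G E_p - 2F F_p + F E_q)/(2D), Gamma^p_pq = (G E_q - F G_p)/(2D), Gamma^p_qq = (2G F_q - G G_p - F G_q)/(2D), Gamma^q_pp = (2E F_p - E E_q - F E_p)/(2D), Gamma^q_pq = (E G_p - F E_q)/(2D), Gamma^q_qq = (E G_q - 2F F_q + F G_p)/(2D); substitute and cancel common factors

Answer: Gamma_ppp = 0, Gamma_ppq = 9*q/(9*p^2 - 12*p + 9*q^2 + 5), Gamma_pqq = 0, Gamma_qpp = 0, Gamma_qpq = (9*p - 6)/(9*p^2 - 12*p + 9*q^2 + 5), Gamma_qqq = 0


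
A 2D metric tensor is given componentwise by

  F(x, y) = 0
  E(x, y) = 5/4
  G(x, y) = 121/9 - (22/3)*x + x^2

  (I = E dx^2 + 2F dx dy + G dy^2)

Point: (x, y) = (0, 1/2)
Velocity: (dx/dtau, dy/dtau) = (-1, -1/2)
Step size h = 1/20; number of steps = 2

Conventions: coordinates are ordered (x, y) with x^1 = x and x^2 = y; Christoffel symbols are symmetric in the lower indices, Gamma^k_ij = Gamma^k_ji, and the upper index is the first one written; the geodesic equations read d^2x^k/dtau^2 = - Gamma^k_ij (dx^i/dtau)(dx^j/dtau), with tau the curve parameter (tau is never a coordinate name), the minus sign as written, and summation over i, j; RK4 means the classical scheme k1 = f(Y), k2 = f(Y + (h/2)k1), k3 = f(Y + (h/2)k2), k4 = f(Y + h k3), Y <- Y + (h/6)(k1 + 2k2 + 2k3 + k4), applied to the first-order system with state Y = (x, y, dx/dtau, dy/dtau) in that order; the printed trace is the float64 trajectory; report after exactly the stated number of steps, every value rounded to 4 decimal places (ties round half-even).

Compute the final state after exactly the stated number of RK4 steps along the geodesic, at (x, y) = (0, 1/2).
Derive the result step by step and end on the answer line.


f(Y) = (dx/dtau, dy/dtau, -Gamma^x_ij Y'^i Y'^j, -Gamma^y_ij Y'^i Y'^j) with the Gammas evaluated at the stage position; h = 0.050000; intermediate values shown to 6 dp
step 0: x = 0.0000, y = 0.5000, dx/dtau = -1.0000, dy/dtau = -0.5000
step 1:
  k1: at (x, y) = (0.000000, 0.500000), (dx/dtau, dy/dtau) = (-1.000000, -0.500000); Gamma_xxx = 0.000000, Gamma_xxy = 0.000000, Gamma_xyy = 2.933333, Gamma_yxx = 0.000000, Gamma_yxy = -0.272727, Gamma_yyy = 0.000000; k1 = (-1.000000, -0.500000, -0.733333, 0.272727)
  k2: at (x, y) = (-0.025000, 0.487500), (dx/dtau, dy/dtau) = (-1.018333, -0.493182); Gamma_xxx = 0.000000, Gamma_xxy = 0.000000, Gamma_xyy = 2.953333, Gamma_yxx = 0.000000, Gamma_yxy = -0.270880, Gamma_yyy = 0.000000; k2 = (-1.018333, -0.493182, -0.718334, 0.272085)
  k3: at (x, y) = (-0.025458, 0.487670), (dx/dtau, dy/dtau) = (-1.017958, -0.493198); Gamma_xxx = 0.000000, Gamma_xxy = 0.000000, Gamma_xyy = 2.953700, Gamma_yxx = 0.000000, Gamma_yxy = -0.270847, Gamma_yyy = 0.000000; k3 = (-1.017958, -0.493198, -0.718470, 0.271960)
  k4: at (x, y) = (-0.050898, 0.475340), (dx/dtau, dy/dtau) = (-1.035924, -0.486402); Gamma_xxx = 0.000000, Gamma_xxy = 0.000000, Gamma_xyy = 2.974052, Gamma_yxx = 0.000000, Gamma_yxy = -0.268993, Gamma_yyy = 0.000000; k4 = (-1.035924, -0.486402, -0.703622, 0.271078)
  Y <- Y + (h/6)(k1 + 2k2 + 2k3 + k4): x = -0.0509, y = 0.4753, dx/dtau = -1.0359, dy/dtau = -0.4864
step 2:
  k1: at (x, y) = (-0.050904, 0.475340), (dx/dtau, dy/dtau) = (-1.035921, -0.486401); Gamma_xxx = 0.000000, Gamma_xxy = 0.000000, Gamma_xyy = 2.974057, Gamma_yxx = 0.000000, Gamma_yxy = -0.268993, Gamma_yyy = 0.000000; k1 = (-1.035921, -0.486401, -0.703620, 0.271077)
  k2: at (x, y) = (-0.076802, 0.463180), (dx/dtau, dy/dtau) = (-1.053512, -0.479624); Gamma_xxx = 0.000000, Gamma_xxy = 0.000000, Gamma_xyy = 2.994775, Gamma_yxx = 0.000000, Gamma_yxy = -0.267132, Gamma_yyy = 0.000000; k2 = (-1.053512, -0.479624, -0.688916, 0.269958)
  k3: at (x, y) = (-0.077242, 0.463350), (dx/dtau, dy/dtau) = (-1.053144, -0.479652); Gamma_xxx = 0.000000, Gamma_xxy = 0.000000, Gamma_xyy = 2.995127, Gamma_yxx = 0.000000, Gamma_yxy = -0.267101, Gamma_yyy = 0.000000; k3 = (-1.053144, -0.479652, -0.689077, 0.269848)
  k4: at (x, y) = (-0.103561, 0.451358), (dx/dtau, dy/dtau) = (-1.070375, -0.472908); Gamma_xxx = 0.000000, Gamma_xxy = 0.000000, Gamma_xyy = 3.016182, Gamma_yxx = 0.000000, Gamma_yxy = -0.265236, Gamma_yyy = 0.000000; k4 = (-1.070375, -0.472908, -0.674546, 0.268519)
  Y <- Y + (h/6)(k1 + 2k2 + 2k3 + k4): x = -0.1036, y = 0.4514, dx/dtau = -1.0704, dy/dtau = -0.4729

Answer: x = -0.1036, y = 0.4514, dx/dtau = -1.0704, dy/dtau = -0.4729


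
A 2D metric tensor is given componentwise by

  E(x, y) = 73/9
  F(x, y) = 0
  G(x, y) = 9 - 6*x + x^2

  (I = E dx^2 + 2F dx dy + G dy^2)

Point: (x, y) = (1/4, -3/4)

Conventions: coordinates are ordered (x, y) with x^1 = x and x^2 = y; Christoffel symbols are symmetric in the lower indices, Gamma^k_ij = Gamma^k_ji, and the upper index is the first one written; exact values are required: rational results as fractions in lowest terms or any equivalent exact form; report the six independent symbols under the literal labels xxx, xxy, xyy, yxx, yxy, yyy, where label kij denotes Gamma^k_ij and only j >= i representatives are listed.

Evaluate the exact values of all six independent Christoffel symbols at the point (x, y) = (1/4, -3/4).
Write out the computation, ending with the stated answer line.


E = 73/9, F = 0, G = 121/16 at the point
E_x = 0, E_y = 0, F_x = 0, F_y = 0, G_x = -11/2, G_y = 0
EG - F^2 = 8833/144;  g^inv = (144/8833) * [[121/16, 0], [0, 73/9]]
first-kind symbols [ij,l] = (1/2)(d_i g_jl + d_j g_il - d_l g_ij): [xx,x] = E_x/2 = 0, [xx,y] = F_x - E_y/2 = 0, [xy,x] = E_y/2 = 0, [xy,y] = G_x/2 = -11/4, [yy,x] = F_y - G_x/2 = 11/4, [yy,y] = G_y/2 = 0
Gamma^x_ij = (G*[ij,x] - F*[ij,y])/(EG - F^2), Gamma^y_ij = (E*[ij,y] - F*[ij,x])/(EG - F^2)

Answer: Gamma_xxx = 0, Gamma_xxy = 0, Gamma_xyy = 99/292, Gamma_yxx = 0, Gamma_yxy = -4/11, Gamma_yyy = 0


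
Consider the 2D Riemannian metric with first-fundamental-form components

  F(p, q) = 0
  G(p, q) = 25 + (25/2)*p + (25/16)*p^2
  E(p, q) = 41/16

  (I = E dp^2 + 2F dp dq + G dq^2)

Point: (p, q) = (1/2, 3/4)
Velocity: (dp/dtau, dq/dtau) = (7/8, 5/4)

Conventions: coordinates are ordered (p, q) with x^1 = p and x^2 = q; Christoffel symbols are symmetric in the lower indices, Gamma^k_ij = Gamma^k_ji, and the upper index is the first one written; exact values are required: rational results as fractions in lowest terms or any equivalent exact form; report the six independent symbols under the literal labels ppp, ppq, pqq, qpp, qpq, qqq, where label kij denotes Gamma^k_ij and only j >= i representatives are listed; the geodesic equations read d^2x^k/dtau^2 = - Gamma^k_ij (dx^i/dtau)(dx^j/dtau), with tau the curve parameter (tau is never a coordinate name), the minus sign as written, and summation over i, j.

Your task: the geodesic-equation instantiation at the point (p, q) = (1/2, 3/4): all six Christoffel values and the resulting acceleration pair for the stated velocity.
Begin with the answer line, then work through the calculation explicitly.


Answer: Gamma_ppp = 0, Gamma_ppq = 0, Gamma_pqq = -225/82, Gamma_qpp = 0, Gamma_qpq = 2/9, Gamma_qqq = 0; accelerations (d^2p/dtau^2, d^2q/dtau^2) = (5625/1312, -35/72)

E = 41/16, F = 0, G = 2025/64 at the point
E_p = 0, E_q = 0, F_p = 0, F_q = 0, G_p = 225/16, G_q = 0
EG - F^2 = 83025/1024;  g^inv = (1024/83025) * [[2025/64, 0], [0, 41/16]]
first-kind symbols [ij,l] = (1/2)(d_i g_jl + d_j g_il - d_l g_ij): [pp,p] = E_p/2 = 0, [pp,q] = F_p - E_q/2 = 0, [pq,p] = E_q/2 = 0, [pq,q] = G_p/2 = 225/32, [qq,p] = F_q - G_p/2 = -225/32, [qq,q] = G_q/2 = 0
Gamma^p_ij = (G*[ij,p] - F*[ij,q])/(EG - F^2), Gamma^q_ij = (E*[ij,q] - F*[ij,p])/(EG - F^2)
Gamma_ppp = 0, Gamma_ppq = 0, Gamma_pqq = -225/82, Gamma_qpp = 0, Gamma_qpq = 2/9, Gamma_qqq = 0
d^2p/dtau^2 = -(Gamma_ppp*(7/8)^2 + 2*Gamma_ppq*(7/8)*(5/4) + Gamma_pqq*(5/4)^2) = 5625/1312
d^2q/dtau^2 = -(Gamma_qpp*(7/8)^2 + 2*Gamma_qpq*(7/8)*(5/4) + Gamma_qqq*(5/4)^2) = -35/72


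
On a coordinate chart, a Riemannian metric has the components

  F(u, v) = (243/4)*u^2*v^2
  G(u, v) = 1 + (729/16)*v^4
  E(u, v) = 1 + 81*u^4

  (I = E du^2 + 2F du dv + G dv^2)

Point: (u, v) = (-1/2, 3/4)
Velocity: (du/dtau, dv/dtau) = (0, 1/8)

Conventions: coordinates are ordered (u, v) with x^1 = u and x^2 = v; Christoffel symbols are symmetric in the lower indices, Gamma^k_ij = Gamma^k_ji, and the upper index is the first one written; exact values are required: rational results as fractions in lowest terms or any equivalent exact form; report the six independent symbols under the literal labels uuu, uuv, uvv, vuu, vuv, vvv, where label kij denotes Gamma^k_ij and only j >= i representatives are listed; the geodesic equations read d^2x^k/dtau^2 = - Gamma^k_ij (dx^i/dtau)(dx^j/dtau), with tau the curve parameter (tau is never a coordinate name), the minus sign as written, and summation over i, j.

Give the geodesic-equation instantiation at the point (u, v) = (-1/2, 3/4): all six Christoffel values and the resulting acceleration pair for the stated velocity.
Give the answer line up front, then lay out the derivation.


Answer: Gamma_uuu = -82944/83881, Gamma_uuv = 0, Gamma_uvv = 93312/83881, Gamma_vuu = -139968/83881, Gamma_vuv = 0, Gamma_vvv = 157464/83881; accelerations (d^2u/dtau^2, d^2v/dtau^2) = (-1458/83881, -19683/671048)

E = 97/16, F = 2187/256, G = 63145/4096 at the point
E_u = -81/2, E_v = 0, F_u = -2187/64, F_v = 729/32, G_u = 0, G_v = 19683/256
EG - F^2 = 83881/4096;  g^inv = (4096/83881) * [[63145/4096, -2187/256], [-2187/256, 97/16]]
first-kind symbols [ij,l] = (1/2)(d_i g_jl + d_j g_il - d_l g_ij): [uu,u] = E_u/2 = -81/4, [uu,v] = F_u - E_v/2 = -2187/64, [uv,u] = E_v/2 = 0, [uv,v] = G_u/2 = 0, [vv,u] = F_v - G_u/2 = 729/32, [vv,v] = G_v/2 = 19683/512
Gamma^u_ij = (G*[ij,u] - F*[ij,v])/(EG - F^2), Gamma^v_ij = (E*[ij,v] - F*[ij,u])/(EG - F^2)
Gamma_uuu = -82944/83881, Gamma_uuv = 0, Gamma_uvv = 93312/83881, Gamma_vuu = -139968/83881, Gamma_vuv = 0, Gamma_vvv = 157464/83881
d^2u/dtau^2 = -(Gamma_uuu*(0)^2 + 2*Gamma_uuv*(0)*(1/8) + Gamma_uvv*(1/8)^2) = -1458/83881
d^2v/dtau^2 = -(Gamma_vuu*(0)^2 + 2*Gamma_vuv*(0)*(1/8) + Gamma_vvv*(1/8)^2) = -19683/671048


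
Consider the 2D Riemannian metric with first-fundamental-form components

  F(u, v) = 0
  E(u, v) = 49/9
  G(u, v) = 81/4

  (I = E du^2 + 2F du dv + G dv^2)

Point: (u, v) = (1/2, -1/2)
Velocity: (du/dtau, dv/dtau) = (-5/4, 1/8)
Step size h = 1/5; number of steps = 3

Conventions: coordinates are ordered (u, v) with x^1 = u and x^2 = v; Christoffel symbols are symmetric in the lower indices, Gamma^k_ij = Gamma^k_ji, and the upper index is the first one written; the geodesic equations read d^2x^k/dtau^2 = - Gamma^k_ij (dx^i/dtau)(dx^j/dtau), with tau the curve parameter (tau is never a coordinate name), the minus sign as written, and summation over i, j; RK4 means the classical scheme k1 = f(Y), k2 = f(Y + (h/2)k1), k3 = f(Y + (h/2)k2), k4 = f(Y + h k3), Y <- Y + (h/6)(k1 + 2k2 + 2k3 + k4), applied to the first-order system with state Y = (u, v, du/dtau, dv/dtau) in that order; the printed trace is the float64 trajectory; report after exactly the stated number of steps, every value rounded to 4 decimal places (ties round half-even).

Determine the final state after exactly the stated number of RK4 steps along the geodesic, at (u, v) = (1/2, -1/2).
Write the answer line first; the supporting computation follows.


Answer: u = -0.2500, v = -0.4250, du/dtau = -1.2500, dv/dtau = 0.1250

f(Y) = (du/dtau, dv/dtau, -Gamma^u_ij Y'^i Y'^j, -Gamma^v_ij Y'^i Y'^j) with the Gammas evaluated at the stage position; h = 0.200000; intermediate values shown to 6 dp
step 0: u = 0.5000, v = -0.5000, du/dtau = -1.2500, dv/dtau = 0.1250
step 1:
  k1: at (u, v) = (0.500000, -0.500000), (du/dtau, dv/dtau) = (-1.250000, 0.125000); Gamma_uuu = 0.000000, Gamma_uuv = 0.000000, Gamma_uvv = 0.000000, Gamma_vuu = 0.000000, Gamma_vuv = 0.000000, Gamma_vvv = 0.000000; k1 = (-1.250000, 0.125000, 0.000000, 0.000000)
  k2: at (u, v) = (0.375000, -0.487500), (du/dtau, dv/dtau) = (-1.250000, 0.125000); Gamma_uuu = 0.000000, Gamma_uuv = 0.000000, Gamma_uvv = 0.000000, Gamma_vuu = 0.000000, Gamma_vuv = 0.000000, Gamma_vvv = 0.000000; k2 = (-1.250000, 0.125000, 0.000000, 0.000000)
  k3: at (u, v) = (0.375000, -0.487500), (du/dtau, dv/dtau) = (-1.250000, 0.125000); Gamma_uuu = 0.000000, Gamma_uuv = 0.000000, Gamma_uvv = 0.000000, Gamma_vuu = 0.000000, Gamma_vuv = 0.000000, Gamma_vvv = 0.000000; k3 = (-1.250000, 0.125000, 0.000000, 0.000000)
  k4: at (u, v) = (0.250000, -0.475000), (du/dtau, dv/dtau) = (-1.250000, 0.125000); Gamma_uuu = 0.000000, Gamma_uuv = 0.000000, Gamma_uvv = 0.000000, Gamma_vuu = 0.000000, Gamma_vuv = 0.000000, Gamma_vvv = 0.000000; k4 = (-1.250000, 0.125000, 0.000000, 0.000000)
  Y <- Y + (h/6)(k1 + 2k2 + 2k3 + k4): u = 0.2500, v = -0.4750, du/dtau = -1.2500, dv/dtau = 0.1250
step 2:
  k1: at (u, v) = (0.250000, -0.475000), (du/dtau, dv/dtau) = (-1.250000, 0.125000); Gamma_uuu = 0.000000, Gamma_uuv = 0.000000, Gamma_uvv = 0.000000, Gamma_vuu = 0.000000, Gamma_vuv = 0.000000, Gamma_vvv = 0.000000; k1 = (-1.250000, 0.125000, 0.000000, 0.000000)
  k2: at (u, v) = (0.125000, -0.462500), (du/dtau, dv/dtau) = (-1.250000, 0.125000); Gamma_uuu = 0.000000, Gamma_uuv = 0.000000, Gamma_uvv = 0.000000, Gamma_vuu = 0.000000, Gamma_vuv = 0.000000, Gamma_vvv = 0.000000; k2 = (-1.250000, 0.125000, 0.000000, 0.000000)
  k3: at (u, v) = (0.125000, -0.462500), (du/dtau, dv/dtau) = (-1.250000, 0.125000); Gamma_uuu = 0.000000, Gamma_uuv = 0.000000, Gamma_uvv = 0.000000, Gamma_vuu = 0.000000, Gamma_vuv = 0.000000, Gamma_vvv = 0.000000; k3 = (-1.250000, 0.125000, 0.000000, 0.000000)
  k4: at (u, v) = (0.000000, -0.450000), (du/dtau, dv/dtau) = (-1.250000, 0.125000); Gamma_uuu = 0.000000, Gamma_uuv = 0.000000, Gamma_uvv = 0.000000, Gamma_vuu = 0.000000, Gamma_vuv = 0.000000, Gamma_vvv = 0.000000; k4 = (-1.250000, 0.125000, 0.000000, 0.000000)
  Y <- Y + (h/6)(k1 + 2k2 + 2k3 + k4): u = 0.0000, v = -0.4500, du/dtau = -1.2500, dv/dtau = 0.1250
step 3:
  k1: at (u, v) = (0.000000, -0.450000), (du/dtau, dv/dtau) = (-1.250000, 0.125000); Gamma_uuu = 0.000000, Gamma_uuv = 0.000000, Gamma_uvv = 0.000000, Gamma_vuu = 0.000000, Gamma_vuv = 0.000000, Gamma_vvv = 0.000000; k1 = (-1.250000, 0.125000, 0.000000, 0.000000)
  k2: at (u, v) = (-0.125000, -0.437500), (du/dtau, dv/dtau) = (-1.250000, 0.125000); Gamma_uuu = 0.000000, Gamma_uuv = 0.000000, Gamma_uvv = 0.000000, Gamma_vuu = 0.000000, Gamma_vuv = 0.000000, Gamma_vvv = 0.000000; k2 = (-1.250000, 0.125000, 0.000000, 0.000000)
  k3: at (u, v) = (-0.125000, -0.437500), (du/dtau, dv/dtau) = (-1.250000, 0.125000); Gamma_uuu = 0.000000, Gamma_uuv = 0.000000, Gamma_uvv = 0.000000, Gamma_vuu = 0.000000, Gamma_vuv = 0.000000, Gamma_vvv = 0.000000; k3 = (-1.250000, 0.125000, 0.000000, 0.000000)
  k4: at (u, v) = (-0.250000, -0.425000), (du/dtau, dv/dtau) = (-1.250000, 0.125000); Gamma_uuu = 0.000000, Gamma_uuv = 0.000000, Gamma_uvv = 0.000000, Gamma_vuu = 0.000000, Gamma_vuv = 0.000000, Gamma_vvv = 0.000000; k4 = (-1.250000, 0.125000, 0.000000, 0.000000)
  Y <- Y + (h/6)(k1 + 2k2 + 2k3 + k4): u = -0.2500, v = -0.4250, du/dtau = -1.2500, dv/dtau = 0.1250
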